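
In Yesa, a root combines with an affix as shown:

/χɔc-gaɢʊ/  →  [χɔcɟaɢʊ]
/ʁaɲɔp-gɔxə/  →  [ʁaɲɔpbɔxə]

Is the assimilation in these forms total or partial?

partial assimilation

Comparing underlying and surface forms, /g/ → [ɟ] is the alternation; the neighbouring /c/ is constant.
The change velar → palatal matches the place of the preceding /c/, identifying this as place assimilation.
Manner and voice are unchanged, so the assimilation is partial, not total.
Checking the remaining alternation: /g/ → [b] after /p/ (velar → bilabial, matching bilabial) — only place changes, and always toward the preceding segment.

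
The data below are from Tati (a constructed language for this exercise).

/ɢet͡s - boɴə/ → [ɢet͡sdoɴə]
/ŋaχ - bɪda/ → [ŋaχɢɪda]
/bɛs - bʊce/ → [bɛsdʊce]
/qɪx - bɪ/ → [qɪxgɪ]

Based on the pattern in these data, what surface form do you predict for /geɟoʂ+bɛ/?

The data show progressive place assimilation: /b/ → [d] after /t͡s/; /b/ → [ɢ] after /χ/; /b/ → [d] after /s/; /b/ → [g] after /x/. In each pair only place changes, matching the preceding consonant, while manner and voice stay constant.
/b/ is a voiced bilabial stop. The preceding trigger /ʂ/ is retroflex, so /b/ must become retroflex as well.
The voiced retroflex stop is [ɖ], so /b/ → [ɖ].

[geɟoʂɖɛ]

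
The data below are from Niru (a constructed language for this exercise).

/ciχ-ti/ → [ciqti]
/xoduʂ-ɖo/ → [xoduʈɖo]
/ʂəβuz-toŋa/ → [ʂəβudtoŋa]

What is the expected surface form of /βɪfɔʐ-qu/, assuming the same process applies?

[βɪfɔɖqu]

The data show regressive manner assimilation: /χ/ → [q] before /t/; /ʂ/ → [ʈ] before /ɖ/; /z/ → [d] before /t/. In each pair only manner changes, matching the following consonant, while place and voice stay constant.
The rule targets /ʐ/ (voiced retroflex fricative), which sits before the trigger /q/ (stop).
The voiced retroflex stop is [ɖ], so /ʐ/ → [ɖ].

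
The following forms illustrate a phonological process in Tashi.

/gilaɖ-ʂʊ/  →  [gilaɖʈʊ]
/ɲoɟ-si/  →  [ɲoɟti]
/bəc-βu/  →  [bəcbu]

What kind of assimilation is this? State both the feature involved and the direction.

Underlying /ʂ/ is realised as [ʈ] next to /ɖ/; /ɖ/ itself does not change.
The change fricative → stop matches the manner of the preceding /ɖ/, identifying this as manner assimilation.
Place and voice are unchanged, so the assimilation is partial, not total.
Checking the remaining alternations: /s/ → [t] after /ɟ/ (fricative → stop, matching a stop); /β/ → [b] after /c/ (fricative → stop, matching a stop) — only manner changes, and always toward the preceding segment.
The trigger is the preceding segment, so the direction is progressive (perseverative).

progressive manner assimilation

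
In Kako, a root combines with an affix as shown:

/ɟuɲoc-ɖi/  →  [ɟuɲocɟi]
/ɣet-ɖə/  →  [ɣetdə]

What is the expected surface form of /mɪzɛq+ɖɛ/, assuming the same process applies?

The data show progressive place assimilation: /ɖ/ → [ɟ] after /c/; /ɖ/ → [d] after /t/. In each pair only place changes, matching the preceding consonant, while manner and voice stay constant.
/ɖ/ is a voiced retroflex stop. The preceding trigger /q/ is uvular, so /ɖ/ must become uvular as well.
Changing only its place to uvular gives [ɢ] — the voiced uvular stop.

[mɪzɛqɢɛ]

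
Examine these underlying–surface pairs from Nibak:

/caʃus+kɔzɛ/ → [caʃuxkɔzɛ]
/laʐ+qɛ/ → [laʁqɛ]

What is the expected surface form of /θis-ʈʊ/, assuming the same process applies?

[θiʂʈʊ]

The data show regressive place assimilation: /s/ → [x] before /k/; /ʐ/ → [ʁ] before /q/. In each pair only place changes, matching the following consonant, while manner and voice stay constant.
/s/ is a voiceless alveolar fricative. The following trigger /ʈ/ is retroflex, so /s/ must become retroflex as well.
A voiceless retroflex fricative is [ʂ], so the surface segment is [ʂ].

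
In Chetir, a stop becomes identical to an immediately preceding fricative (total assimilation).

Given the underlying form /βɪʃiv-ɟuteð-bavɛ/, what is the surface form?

[βɪʃivvuteððavɛ]

/ɟ/ is the segment targeted by the rule; it sits immediately after /v/, so it assimilates completely and surfaces as [v].
The same rule applies at the second boundary: /b/ → [ð] next to /ð/.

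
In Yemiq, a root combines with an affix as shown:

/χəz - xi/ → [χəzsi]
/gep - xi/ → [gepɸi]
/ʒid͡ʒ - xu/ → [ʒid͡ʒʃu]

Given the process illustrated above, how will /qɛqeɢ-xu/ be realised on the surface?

The data show progressive place assimilation: /x/ → [s] after /z/; /x/ → [ɸ] after /p/; /x/ → [ʃ] after /d͡ʒ/. In each pair only place changes, matching the preceding consonant, while manner and voice stay constant.
/x/ is a voiceless velar fricative. The preceding trigger /ɢ/ is uvular, so /x/ must become uvular as well.
A voiceless uvular fricative is [χ], so the surface segment is [χ].

[qɛqeɢχu]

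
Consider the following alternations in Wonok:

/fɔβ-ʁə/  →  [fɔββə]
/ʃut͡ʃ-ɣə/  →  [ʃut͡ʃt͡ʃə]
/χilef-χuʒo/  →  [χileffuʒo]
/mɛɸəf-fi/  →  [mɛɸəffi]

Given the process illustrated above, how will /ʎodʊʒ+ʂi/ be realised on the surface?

[ʎodʊʒʒi]

The data show progressive total assimilation (/ʁ/ → [β] after /β/; /ɣ/ → [t͡ʃ] after /t͡ʃ/; /χ/ → [f] after /f/): in every case the target segment becomes identical to its preceding neighbour, copying more than a single feature.
In [mɛɸəffi] the two consonants at the boundary are already identical (/f/ + /f/), so the rule applies vacuously and nothing changes.
/ʂ/ is the segment targeted by the rule; it sits immediately after /ʒ/, so it assimilates completely and surfaces as [ʒ].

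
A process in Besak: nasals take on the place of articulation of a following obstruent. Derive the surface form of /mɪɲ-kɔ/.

/ɲ/ is a voiced palatal nasal. The following trigger /k/ is velar, so /ɲ/ must become velar as well.
Changing only its place to velar gives [ŋ] — the voiced velar nasal.

[mɪŋkɔ]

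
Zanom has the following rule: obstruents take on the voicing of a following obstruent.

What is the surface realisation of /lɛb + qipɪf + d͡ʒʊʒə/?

/b/ is a voiced bilabial stop. The following trigger /q/ is voiceless, so /b/ must become voiceless as well.
A voiceless bilabial stop is [p], so the surface segment is [p].
The same rule applies at the second boundary: /f/ → [v] next to /d͡ʒ/.

[lɛpqipɪvd͡ʒʊʒə]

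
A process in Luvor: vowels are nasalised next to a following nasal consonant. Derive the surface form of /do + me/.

[dõme]

/o/ sits next to the nasal /m/ and is therefore nasalised to [õ].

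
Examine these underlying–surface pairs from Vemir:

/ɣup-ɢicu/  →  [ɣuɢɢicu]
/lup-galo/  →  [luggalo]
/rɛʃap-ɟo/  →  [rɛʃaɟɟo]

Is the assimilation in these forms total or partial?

The segment that alternates is /p/, which surfaces as [ɢ] when adjacent to /ɢ/.
The output [ɢ] is identical to the trigger /ɢ/ — every feature (place, manner, voicing) has been copied — so this is total assimilation.
The other forms behave the same way: /p/ → [g] before /g/; /p/ → [ɟ] before /ɟ/ — in each case the output is a copy of the following consonant.

total assimilation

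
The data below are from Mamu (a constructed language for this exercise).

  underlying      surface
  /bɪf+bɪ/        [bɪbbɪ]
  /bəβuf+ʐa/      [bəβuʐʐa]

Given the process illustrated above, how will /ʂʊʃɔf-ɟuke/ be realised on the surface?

[ʂʊʃɔɟɟuke]

The data show regressive total assimilation (/f/ → [b] before /b/; /f/ → [ʐ] before /ʐ/): in every case the target segment becomes identical to its following neighbour, copying more than a single feature.
/f/ is the segment targeted by the rule; it sits immediately before /ɟ/, so it assimilates completely and surfaces as [ɟ].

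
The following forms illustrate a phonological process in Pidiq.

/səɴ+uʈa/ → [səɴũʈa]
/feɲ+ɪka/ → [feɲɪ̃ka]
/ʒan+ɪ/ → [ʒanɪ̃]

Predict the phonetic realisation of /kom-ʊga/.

[komʊ̃ga]

The data show progressive nasality assimilation (vowel nasalisation): /u/ → [ũ] after /ɴ/; /ɪ/ → [ɪ̃] after /ɲ/; /ɪ/ → [ɪ̃] after /n/ — a vowel is nasalised by an immediately preceding nasal consonant.
The vowel /ʊ/ is adjacent to the preceding nasal /m/, so it acquires [+nasal] and surfaces as [ʊ̃].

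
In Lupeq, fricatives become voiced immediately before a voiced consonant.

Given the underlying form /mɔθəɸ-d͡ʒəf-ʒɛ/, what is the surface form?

[mɔθəβd͡ʒəvʒɛ]

/ɸ/ is a voiceless bilabial fricative. The following trigger /d͡ʒ/ is voiced, so /ɸ/ must become voiced as well.
Changing only its voicing to voiced gives [β] — the voiced bilabial fricative.
At the second juncture, /f/ likewise becomes [v] adjacent to /ʒ/.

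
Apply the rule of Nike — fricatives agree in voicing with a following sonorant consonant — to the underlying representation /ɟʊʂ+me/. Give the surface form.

[ɟʊʐme]

The rule targets /ʂ/ (voiceless retroflex fricative), which sits before the trigger /m/ (voiced).
Changing only its voicing to voiced gives [ʐ] — the voiced retroflex fricative.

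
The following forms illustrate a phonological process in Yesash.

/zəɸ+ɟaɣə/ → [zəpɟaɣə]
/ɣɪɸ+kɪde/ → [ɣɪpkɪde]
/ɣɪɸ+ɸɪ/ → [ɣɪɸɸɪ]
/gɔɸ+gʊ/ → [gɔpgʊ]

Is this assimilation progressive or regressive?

regressive

Underlying /ɸ/ is realised as [p] next to /ɟ/; /ɟ/ itself does not change.
/ɸ/ is a fricative while /ɟ/ is a stop; the output [p] is a stop, matching the trigger — so the feature that spreads is manner.
Checking the remaining alternations: /ɸ/ → [p] before /k/ (fricative → stop, matching a stop); /ɸ/ → [p] before /g/ (fricative → stop, matching a stop) — only manner changes, and always toward the following segment.
Nothing changes in [ɣɪɸɸɪ]: there the adjacent consonants already agree in manner (/ɸ/ and /ɸ/ are both fricatives), so this form is consistent with the same rule.
Since the segment that changes precedes the conditioning segment, the assimilation is regressive.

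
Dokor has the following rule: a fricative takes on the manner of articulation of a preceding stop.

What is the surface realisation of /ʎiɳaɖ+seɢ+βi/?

The rule targets /s/ (voiceless alveolar fricative), which sits after the trigger /ɖ/ (stop).
Changing only its manner to stop gives [t] — the voiceless alveolar stop.
At the second juncture, /β/ likewise becomes [b] adjacent to /ɢ/.

[ʎiɳaɖteɢbi]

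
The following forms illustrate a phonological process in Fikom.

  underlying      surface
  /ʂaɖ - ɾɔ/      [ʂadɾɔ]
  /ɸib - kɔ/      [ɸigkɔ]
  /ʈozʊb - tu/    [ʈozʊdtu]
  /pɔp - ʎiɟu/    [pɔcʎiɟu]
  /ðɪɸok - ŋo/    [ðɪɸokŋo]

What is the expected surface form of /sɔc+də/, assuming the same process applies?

The data show regressive place assimilation: /ɖ/ → [d] before /ɾ/; /b/ → [g] before /k/; /b/ → [d] before /t/; /p/ → [c] before /ʎ/. In each pair only place changes, matching the following consonant, while manner and voice stay constant.
Nothing changes in [ðɪɸokŋo]: there the adjacent consonants already agree in place (/k/ and /ŋ/ are both velar), so this form is consistent with the same rule.
/c/ is a voiceless palatal stop. The following trigger /d/ is alveolar, so /c/ must become alveolar as well.
A voiceless alveolar stop is [t], so the surface segment is [t].

[sɔtdə]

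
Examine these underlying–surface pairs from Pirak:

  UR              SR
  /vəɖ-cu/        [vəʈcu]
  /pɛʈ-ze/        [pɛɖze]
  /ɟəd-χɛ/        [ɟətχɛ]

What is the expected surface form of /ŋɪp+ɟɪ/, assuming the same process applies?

[ŋɪbɟɪ]

The data show regressive voicing assimilation: /ɖ/ → [ʈ] before /c/; /ʈ/ → [ɖ] before /z/; /d/ → [t] before /χ/. In each pair only voicing changes, matching the following consonant, while place and manner stay constant.
The rule targets /p/ (voiceless bilabial stop), which sits before the trigger /ɟ/ (voiced).
Changing only its voicing to voiced gives [b] — the voiced bilabial stop.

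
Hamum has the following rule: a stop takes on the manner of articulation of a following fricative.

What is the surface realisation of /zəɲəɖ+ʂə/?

[zəɲəʐʂə]

The rule targets /ɖ/ (voiced retroflex stop), which sits before the trigger /ʂ/ (fricative).
A voiced retroflex fricative is [ʐ], so the surface segment is [ʐ].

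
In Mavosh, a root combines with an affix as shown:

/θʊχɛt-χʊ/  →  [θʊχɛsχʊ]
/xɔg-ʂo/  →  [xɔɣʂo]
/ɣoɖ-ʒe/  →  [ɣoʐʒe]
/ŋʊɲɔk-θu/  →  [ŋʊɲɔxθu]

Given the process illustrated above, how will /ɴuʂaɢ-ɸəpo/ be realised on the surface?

The data show regressive manner assimilation: /t/ → [s] before /χ/; /g/ → [ɣ] before /ʂ/; /ɖ/ → [ʐ] before /ʒ/; /k/ → [x] before /θ/. In each pair only manner changes, matching the following consonant, while place and voice stay constant.
/ɢ/ is a voiced uvular stop. The following trigger /ɸ/ is a fricative, so /ɢ/ must become a fricative as well.
The voiced uvular fricative is [ʁ], so /ɢ/ → [ʁ].

[ɴuʂaʁɸəpo]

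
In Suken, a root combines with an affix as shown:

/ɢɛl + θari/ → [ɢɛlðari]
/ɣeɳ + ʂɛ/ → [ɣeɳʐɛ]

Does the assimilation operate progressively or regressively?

progressive

Comparing underlying and surface forms, /θ/ → [ð] is the alternation; the neighbouring /l/ is constant.
/θ/ is voiceless while /l/ is voiced; the output [ð] is voiced, matching the trigger — so the feature that spreads is voicing.
The same holds elsewhere in the data: /ʂ/ → [ʐ] after /ɳ/ (voiceless → voiced, matching voiced) — only voicing changes, and always toward the preceding segment.
Since the segment that changes follows the conditioning segment, the assimilation is progressive.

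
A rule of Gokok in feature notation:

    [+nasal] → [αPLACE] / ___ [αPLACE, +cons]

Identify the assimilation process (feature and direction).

regressive place assimilation

The shared variable α links the value of the place features (abbreviated [PLACE]) on the target to the same value on the neighbouring segment, so place is the feature that assimilates.
Since the environment is written after the underscore, the trigger follows the target; the direction is regressive.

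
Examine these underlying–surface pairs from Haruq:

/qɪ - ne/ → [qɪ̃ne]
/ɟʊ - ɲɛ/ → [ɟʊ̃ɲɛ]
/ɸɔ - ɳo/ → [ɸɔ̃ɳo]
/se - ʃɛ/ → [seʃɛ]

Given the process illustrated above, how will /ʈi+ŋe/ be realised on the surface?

The data show regressive nasality assimilation (vowel nasalisation): /ɪ/ → [ɪ̃] before /n/; /ʊ/ → [ʊ̃] before /ɲ/; /ɔ/ → [ɔ̃] before /ɳ/ — a vowel is nasalised by an immediately following nasal consonant.
No change occurs in [seʃɛ] because the vowel at the boundary is adjacent to an oral consonant, not a nasal (/e/ next to /ʃ/).
/i/ sits next to the nasal /ŋ/ and is therefore nasalised to [ĩ].

[ʈĩŋe]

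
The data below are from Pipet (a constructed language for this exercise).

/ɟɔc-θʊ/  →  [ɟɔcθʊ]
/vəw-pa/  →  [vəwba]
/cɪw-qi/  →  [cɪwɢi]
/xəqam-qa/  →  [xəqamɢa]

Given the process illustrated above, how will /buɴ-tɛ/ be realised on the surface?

The data show progressive voicing assimilation: /p/ → [b] after /w/; /q/ → [ɢ] after /w/; /q/ → [ɢ] after /m/. In each pair only voicing changes, matching the preceding consonant, while place and manner stay constant.
No alternation appears in [ɟɔcθʊ]: there the adjacent consonants already agree in voicing (/θ/ and /c/ are both voiceless), so this form is consistent with the same rule.
/t/ is a voiceless alveolar stop. The preceding trigger /ɴ/ is voiced, so /t/ must become voiced as well.
A voiced alveolar stop is [d], so the surface segment is [d].

[buɴdɛ]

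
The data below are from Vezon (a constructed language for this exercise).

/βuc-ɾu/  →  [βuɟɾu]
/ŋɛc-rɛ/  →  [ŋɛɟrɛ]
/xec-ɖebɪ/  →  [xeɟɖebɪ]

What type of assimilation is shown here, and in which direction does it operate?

regressive voicing assimilation

Comparing underlying and surface forms, /c/ → [ɟ] is the alternation; the neighbouring /ɾ/ is constant.
The change voiceless → voiced matches the voicing of the following /ɾ/, identifying this as voicing assimilation.
Place and manner are unchanged, so the assimilation is partial, not total.
The same holds elsewhere in the data: /c/ → [ɟ] before /r/ (voiceless → voiced, matching voiced); /c/ → [ɟ] before /ɖ/ (voiceless → voiced, matching voiced) — only voicing changes, and always toward the following segment.
Since the segment that changes precedes the conditioning segment, the assimilation is regressive.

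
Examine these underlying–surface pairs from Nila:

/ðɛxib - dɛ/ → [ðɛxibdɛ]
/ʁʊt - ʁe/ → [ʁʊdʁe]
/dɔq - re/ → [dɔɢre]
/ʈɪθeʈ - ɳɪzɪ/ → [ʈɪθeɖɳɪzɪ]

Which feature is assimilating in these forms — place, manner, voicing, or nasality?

voicing

Comparing underlying and surface forms, /t/ → [d] is the alternation; the neighbouring /ʁ/ is constant.
The change voiceless → voiced matches the voicing of the following /ʁ/, identifying this as voicing assimilation.
Checking the remaining alternations: /q/ → [ɢ] before /r/ (voiceless → voiced, matching voiced); /ʈ/ → [ɖ] before /ɳ/ (voiceless → voiced, matching voiced) — only voicing changes, and always toward the following segment.
Nothing changes in [ðɛxibdɛ]: there the adjacent consonants already agree in voicing (/b/ and /d/ are both voiced), so this form is consistent with the same rule.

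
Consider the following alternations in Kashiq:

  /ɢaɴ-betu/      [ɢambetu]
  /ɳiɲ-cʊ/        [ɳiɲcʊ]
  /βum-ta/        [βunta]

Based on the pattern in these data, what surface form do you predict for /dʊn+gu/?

[dʊŋgu]

The data show regressive place assimilation: /ɴ/ → [m] before /b/; /m/ → [n] before /t/. In each pair only place changes, matching the following consonant, while manner and voice stay constant.
Nothing changes in [ɳiɲcʊ]: there the adjacent consonants already agree in place (/ɲ/ and /c/ are both palatal), so this form is consistent with the same rule.
The rule targets /n/ (voiced alveolar nasal), which sits before the trigger /g/ (velar).
The voiced velar nasal is [ŋ], so /n/ → [ŋ].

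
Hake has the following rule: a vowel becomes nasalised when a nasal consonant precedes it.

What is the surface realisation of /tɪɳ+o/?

/o/ sits next to the nasal /ɳ/ and is therefore nasalised to [õ].

[tɪɳõ]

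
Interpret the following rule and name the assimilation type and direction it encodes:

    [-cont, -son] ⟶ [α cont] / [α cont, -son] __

The shared variable α links the value of [cont] on the target to that of the neighbouring obstruent. [cont] distinguishes stops from fricatives — a manner-of-articulation feature — so this is manner assimilation.
The conditioning segment sits to the left of the focus bar, meaning the trigger precedes the segment that changes — progressive assimilation.

progressive manner assimilation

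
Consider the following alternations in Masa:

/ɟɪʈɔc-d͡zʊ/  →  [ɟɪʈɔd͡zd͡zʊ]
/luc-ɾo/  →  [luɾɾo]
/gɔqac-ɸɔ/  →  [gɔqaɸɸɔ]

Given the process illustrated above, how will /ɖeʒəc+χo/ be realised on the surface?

The data show regressive total assimilation (/c/ → [d͡z] before /d͡z/; /c/ → [ɾ] before /ɾ/; /c/ → [ɸ] before /ɸ/): in every case the target segment becomes identical to its following neighbour, copying more than a single feature.
/c/ is the segment targeted by the rule; it sits immediately before /χ/, so it assimilates completely and surfaces as [χ].

[ɖeʒəχχo]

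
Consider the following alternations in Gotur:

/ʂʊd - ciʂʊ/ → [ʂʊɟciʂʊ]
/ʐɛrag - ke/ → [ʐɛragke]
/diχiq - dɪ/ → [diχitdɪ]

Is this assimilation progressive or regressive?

The segment that alternates is /d/, which surfaces as [ɟ] when adjacent to /c/.
The change alveolar → palatal matches the place of the following /c/, identifying this as place assimilation.
The same holds elsewhere in the data: /q/ → [t] before /d/ (uvular → alveolar, matching alveolar) — only place changes, and always toward the following segment.
Nothing changes in [ʐɛragke]: there the adjacent consonants already agree in place (/g/ and /k/ are both velar), so this form is consistent with the same rule.
Since the segment that changes precedes the conditioning segment, the assimilation is regressive.

regressive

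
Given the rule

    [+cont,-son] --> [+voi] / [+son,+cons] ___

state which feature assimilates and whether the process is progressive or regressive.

The target ([+cont,-son], fricatives) acquires [+voi] next to a sonorant consonant ([+son,+cons]) — it takes on the voicing of its neighbour, so the feature that spreads is voicing.
The conditioning segment sits to the left of the focus bar, meaning the trigger precedes the segment that changes — progressive assimilation.

progressive voicing assimilation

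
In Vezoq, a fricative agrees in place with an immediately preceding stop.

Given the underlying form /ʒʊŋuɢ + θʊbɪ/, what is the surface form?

[ʒʊŋuɢχʊbɪ]

The rule targets /θ/ (voiceless dental fricative), which sits after the trigger /ɢ/ (uvular).
A voiceless uvular fricative is [χ], so the surface segment is [χ].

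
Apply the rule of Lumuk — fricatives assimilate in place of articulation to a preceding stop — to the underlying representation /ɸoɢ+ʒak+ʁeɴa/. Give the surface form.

/ʒ/ is a voiced postalveolar fricative. The preceding trigger /ɢ/ is uvular, so /ʒ/ must become uvular as well.
A voiced uvular fricative is [ʁ], so the surface segment is [ʁ].
At the second juncture, /ʁ/ likewise becomes [ɣ] adjacent to /k/.

[ɸoɢʁakɣeɴa]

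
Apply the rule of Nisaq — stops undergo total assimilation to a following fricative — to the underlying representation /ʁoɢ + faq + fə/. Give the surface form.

/ɢ/ is the segment targeted by the rule; it sits immediately before /f/, so it assimilates completely and surfaces as [f].
The same rule applies at the second boundary: /q/ → [f] next to /f/.

[ʁoffaffə]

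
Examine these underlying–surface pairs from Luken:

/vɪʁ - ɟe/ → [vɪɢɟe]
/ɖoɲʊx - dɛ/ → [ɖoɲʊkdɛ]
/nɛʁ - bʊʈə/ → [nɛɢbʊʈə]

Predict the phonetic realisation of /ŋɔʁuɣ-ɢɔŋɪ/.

The data show regressive manner assimilation: /ʁ/ → [ɢ] before /ɟ/; /x/ → [k] before /d/; /ʁ/ → [ɢ] before /b/. In each pair only manner changes, matching the following consonant, while place and voice stay constant.
/ɣ/ is a voiced velar fricative. The following trigger /ɢ/ is a stop, so /ɣ/ must become a stop as well.
The voiced velar stop is [g], so /ɣ/ → [g].

[ŋɔʁugɢɔŋɪ]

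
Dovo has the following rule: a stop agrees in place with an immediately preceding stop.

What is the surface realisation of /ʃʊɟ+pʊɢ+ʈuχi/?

[ʃʊɟcʊɢquχi]

The rule targets /p/ (voiceless bilabial stop), which sits after the trigger /ɟ/ (palatal).
A voiceless palatal stop is [c], so the surface segment is [c].
At the second juncture, /ʈ/ likewise becomes [q] adjacent to /ɢ/.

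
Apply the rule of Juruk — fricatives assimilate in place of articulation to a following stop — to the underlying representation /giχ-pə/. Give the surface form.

The rule targets /χ/ (voiceless uvular fricative), which sits before the trigger /p/ (bilabial).
The voiceless bilabial fricative is [ɸ], so /χ/ → [ɸ].

[giɸpə]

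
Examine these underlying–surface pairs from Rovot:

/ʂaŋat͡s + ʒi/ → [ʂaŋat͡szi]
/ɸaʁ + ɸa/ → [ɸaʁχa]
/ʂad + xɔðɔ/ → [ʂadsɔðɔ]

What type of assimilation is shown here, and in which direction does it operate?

progressive place assimilation

The segment that alternates is /ʒ/, which surfaces as [z] when adjacent to /t͡s/.
/ʒ/ is postalveolar while /t͡s/ is alveolar; the output [z] is alveolar, matching the trigger — so the feature that spreads is place.
Manner and voice are unchanged, so the assimilation is partial, not total.
The same holds elsewhere in the data: /ɸ/ → [χ] after /ʁ/ (bilabial → uvular, matching uvular); /x/ → [s] after /d/ (velar → alveolar, matching alveolar) — only place changes, and always toward the preceding segment.
The trigger is the preceding segment, so the direction is progressive (perseverative).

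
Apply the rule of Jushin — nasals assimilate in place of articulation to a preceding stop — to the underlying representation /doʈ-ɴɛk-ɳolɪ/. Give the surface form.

[doʈɳɛkŋolɪ]

The rule targets /ɴ/ (voiced uvular nasal), which sits after the trigger /ʈ/ (retroflex).
A voiced retroflex nasal is [ɳ], so the surface segment is [ɳ].
At the second juncture, /ɳ/ likewise becomes [ŋ] adjacent to /k/.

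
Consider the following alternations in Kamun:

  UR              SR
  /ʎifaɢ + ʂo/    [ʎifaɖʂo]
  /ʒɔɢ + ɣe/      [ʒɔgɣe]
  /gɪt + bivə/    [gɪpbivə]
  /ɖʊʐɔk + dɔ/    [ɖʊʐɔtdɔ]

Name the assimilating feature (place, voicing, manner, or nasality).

place

Underlying /ɢ/ is realised as [ɖ] next to /ʂ/; /ʂ/ itself does not change.
The change uvular → retroflex matches the place of the following /ʂ/, identifying this as place assimilation.
Checking the remaining alternations: /ɢ/ → [g] before /ɣ/ (uvular → velar, matching velar); /t/ → [p] before /b/ (alveolar → bilabial, matching bilabial); /k/ → [t] before /d/ (velar → alveolar, matching alveolar) — only place changes, and always toward the following segment.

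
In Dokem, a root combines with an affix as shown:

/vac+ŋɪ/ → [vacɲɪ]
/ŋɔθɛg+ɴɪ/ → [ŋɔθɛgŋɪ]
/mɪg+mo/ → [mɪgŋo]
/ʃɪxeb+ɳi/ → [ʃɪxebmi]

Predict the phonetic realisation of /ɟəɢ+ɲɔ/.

The data show progressive place assimilation: /ŋ/ → [ɲ] after /c/; /ɴ/ → [ŋ] after /g/; /m/ → [ŋ] after /g/; /ɳ/ → [m] after /b/. In each pair only place changes, matching the preceding consonant, while manner and voice stay constant.
/ɲ/ is a voiced palatal nasal. The preceding trigger /ɢ/ is uvular, so /ɲ/ must become uvular as well.
Changing only its place to uvular gives [ɴ] — the voiced uvular nasal.

[ɟəɢɴɔ]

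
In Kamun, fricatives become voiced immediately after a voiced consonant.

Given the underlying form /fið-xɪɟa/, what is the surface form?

[fiðɣɪɟa]

The rule targets /x/ (voiceless velar fricative), which sits after the trigger /ð/ (voiced).
The voiced velar fricative is [ɣ], so /x/ → [ɣ].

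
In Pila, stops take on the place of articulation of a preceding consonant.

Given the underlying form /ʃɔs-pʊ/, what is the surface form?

[ʃɔstʊ]

/p/ is a voiceless bilabial stop. The preceding trigger /s/ is alveolar, so /p/ must become alveolar as well.
The voiceless alveolar stop is [t], so /p/ → [t].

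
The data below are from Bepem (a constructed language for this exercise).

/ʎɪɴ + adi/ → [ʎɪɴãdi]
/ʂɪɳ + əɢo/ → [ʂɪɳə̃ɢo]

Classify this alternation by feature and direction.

The vowel /a/ surfaces as nasalised [ã] next to the preceding nasal /ɴ/ — it has acquired the [+nasal] feature of its neighbour.
The other form shows the same pattern: /ə/ → [ə̃] after /ɳ/ — each time a vowel is nasalised next to a preceding nasal.
Because the conditioning nasal is to the left of the vowel that changes, the process is progressive (perseverative).

progressive nasality assimilation (vowel nasalisation)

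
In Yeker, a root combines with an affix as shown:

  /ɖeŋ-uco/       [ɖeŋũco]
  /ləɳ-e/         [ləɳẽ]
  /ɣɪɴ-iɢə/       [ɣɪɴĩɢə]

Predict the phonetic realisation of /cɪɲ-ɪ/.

The data show progressive nasality assimilation (vowel nasalisation): /u/ → [ũ] after /ŋ/; /e/ → [ẽ] after /ɳ/; /i/ → [ĩ] after /ɴ/ — a vowel is nasalised by an immediately preceding nasal consonant.
The vowel /ɪ/ is adjacent to the preceding nasal /ɲ/, so it acquires [+nasal] and surfaces as [ɪ̃].

[cɪɲɪ̃]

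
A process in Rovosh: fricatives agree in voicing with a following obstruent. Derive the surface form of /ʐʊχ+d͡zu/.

The rule targets /χ/ (voiceless uvular fricative), which sits before the trigger /d͡z/ (voiced).
Changing only its voicing to voiced gives [ʁ] — the voiced uvular fricative.

[ʐʊʁd͡zu]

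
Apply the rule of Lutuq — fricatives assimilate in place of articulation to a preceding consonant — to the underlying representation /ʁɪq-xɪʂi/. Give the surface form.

/x/ is a voiceless velar fricative. The preceding trigger /q/ is uvular, so /x/ must become uvular as well.
Changing only its place to uvular gives [χ] — the voiceless uvular fricative.

[ʁɪqχɪʂi]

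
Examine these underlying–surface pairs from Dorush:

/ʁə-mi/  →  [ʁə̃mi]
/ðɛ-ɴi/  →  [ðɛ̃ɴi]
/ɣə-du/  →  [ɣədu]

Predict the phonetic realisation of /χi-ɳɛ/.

[χĩɳɛ]

The data show regressive nasality assimilation (vowel nasalisation): /ə/ → [ə̃] before /m/; /ɛ/ → [ɛ̃] before /ɴ/ — a vowel is nasalised by an immediately following nasal consonant.
No change occurs in [ɣədu] because the vowel at the boundary is adjacent to an oral consonant, not a nasal (/ə/ next to /d/).
/i/ sits next to the nasal /ɳ/ and is therefore nasalised to [ĩ].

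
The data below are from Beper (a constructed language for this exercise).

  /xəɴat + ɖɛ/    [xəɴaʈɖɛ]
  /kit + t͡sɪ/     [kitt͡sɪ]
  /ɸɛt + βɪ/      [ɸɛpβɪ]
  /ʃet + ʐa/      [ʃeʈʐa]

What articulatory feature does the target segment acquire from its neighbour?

place

The segment that alternates is /t/, which surfaces as [ʈ] when adjacent to /ɖ/.
/t/ is alveolar while /ɖ/ is retroflex; the output [ʈ] is retroflex, matching the trigger — so the feature that spreads is place.
The other alternating forms pattern the same way: /t/ → [p] before /β/ (alveolar → bilabial, matching bilabial); /t/ → [ʈ] before /ʐ/ (alveolar → retroflex, matching retroflex) — only place changes, and always toward the following segment.
No alternation appears in [kitt͡sɪ]: there the adjacent consonants already agree in place (/t/ and /t͡s/ are both alveolar), so this form is consistent with the same rule.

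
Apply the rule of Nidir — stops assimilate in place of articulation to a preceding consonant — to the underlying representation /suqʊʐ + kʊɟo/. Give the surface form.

The rule targets /k/ (voiceless velar stop), which sits after the trigger /ʐ/ (retroflex).
Changing only its place to retroflex gives [ʈ] — the voiceless retroflex stop.

[suqʊʐʈʊɟo]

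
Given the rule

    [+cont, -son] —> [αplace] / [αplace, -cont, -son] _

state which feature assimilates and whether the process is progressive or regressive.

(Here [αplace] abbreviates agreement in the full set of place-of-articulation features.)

The rule copies the place features (abbreviated [place]) from the environment onto the target, so the assimilating feature is place.
The conditioning segment sits to the left of the focus bar, meaning the trigger precedes the segment that changes — progressive assimilation.

progressive place assimilation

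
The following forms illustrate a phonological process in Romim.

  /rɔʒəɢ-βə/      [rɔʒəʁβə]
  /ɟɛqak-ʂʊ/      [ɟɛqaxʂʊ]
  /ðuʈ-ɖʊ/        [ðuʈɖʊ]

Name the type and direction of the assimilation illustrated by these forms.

regressive manner assimilation

Comparing underlying and surface forms, /ɢ/ → [ʁ] is the alternation; the neighbouring /β/ is constant.
The change stop → fricative matches the manner of the following /β/, identifying this as manner assimilation.
Place and voice are unchanged, so the assimilation is partial, not total.
Checking the remaining alternation: /k/ → [x] before /ʂ/ (stop → fricative, matching a fricative) — only manner changes, and always toward the following segment.
No alternation appears in [ðuʈɖʊ]: there the adjacent consonants already agree in manner (/ʈ/ and /ɖ/ are both stops), so this form is consistent with the same rule.
The trigger is the following segment, so the direction is regressive (anticipatory).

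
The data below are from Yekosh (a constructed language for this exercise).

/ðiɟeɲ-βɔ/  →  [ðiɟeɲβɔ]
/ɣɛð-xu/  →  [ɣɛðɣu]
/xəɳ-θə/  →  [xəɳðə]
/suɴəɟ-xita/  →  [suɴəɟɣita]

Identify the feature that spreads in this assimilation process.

Underlying /x/ is realised as [ɣ] next to /ð/; /ð/ itself does not change.
/x/ is voiceless while /ð/ is voiced; the output [ɣ] is voiced, matching the trigger — so the feature that spreads is voicing.
The same holds elsewhere in the data: /θ/ → [ð] after /ɳ/ (voiceless → voiced, matching voiced); /x/ → [ɣ] after /ɟ/ (voiceless → voiced, matching voiced) — only voicing changes, and always toward the preceding segment.
No alternation appears in [ðiɟeɲβɔ]: there the adjacent consonants already agree in voicing (/β/ and /ɲ/ are both voiced), so this form is consistent with the same rule.

voicing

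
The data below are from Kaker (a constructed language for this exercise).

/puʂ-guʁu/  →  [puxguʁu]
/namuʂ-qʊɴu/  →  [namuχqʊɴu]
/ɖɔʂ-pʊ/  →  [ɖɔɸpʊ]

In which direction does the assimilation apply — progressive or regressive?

regressive

Comparing underlying and surface forms, /ʂ/ → [x] is the alternation; the neighbouring /g/ is constant.
/ʂ/ is retroflex while /g/ is velar; the output [x] is velar, matching the trigger — so the feature that spreads is place.
The same holds elsewhere in the data: /ʂ/ → [χ] before /q/ (retroflex → uvular, matching uvular); /ʂ/ → [ɸ] before /p/ (retroflex → bilabial, matching bilabial) — only place changes, and always toward the following segment.
The trigger is the following segment, so the direction is regressive (anticipatory).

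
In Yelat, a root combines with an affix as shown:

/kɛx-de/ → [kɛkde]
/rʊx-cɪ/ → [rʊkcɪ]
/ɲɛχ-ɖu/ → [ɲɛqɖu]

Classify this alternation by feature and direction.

Underlying /x/ is realised as [k] next to /d/; /d/ itself does not change.
The change fricative → stop matches the manner of the following /d/, identifying this as manner assimilation.
Place and voice are unchanged, so the assimilation is partial, not total.
Checking the remaining alternations: /x/ → [k] before /c/ (fricative → stop, matching a stop); /χ/ → [q] before /ɖ/ (fricative → stop, matching a stop) — only manner changes, and always toward the following segment.
Since the segment that changes precedes the conditioning segment, the assimilation is regressive.

regressive manner assimilation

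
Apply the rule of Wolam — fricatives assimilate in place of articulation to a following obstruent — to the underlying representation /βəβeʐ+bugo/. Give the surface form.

[βəβeβbugo]

The rule targets /ʐ/ (voiced retroflex fricative), which sits before the trigger /b/ (bilabial).
The voiced bilabial fricative is [β], so /ʐ/ → [β].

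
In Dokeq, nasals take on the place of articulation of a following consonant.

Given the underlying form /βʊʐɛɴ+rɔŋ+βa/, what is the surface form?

The rule targets /ɴ/ (voiced uvular nasal), which sits before the trigger /r/ (alveolar).
A voiced alveolar nasal is [n], so the surface segment is [n].
At the second juncture, /ŋ/ likewise becomes [m] adjacent to /β/.

[βʊʐɛnrɔmβa]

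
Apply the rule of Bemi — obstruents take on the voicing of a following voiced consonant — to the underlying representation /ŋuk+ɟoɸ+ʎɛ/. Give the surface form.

[ŋugɟoβʎɛ]

The rule targets /k/ (voiceless velar stop), which sits before the trigger /ɟ/ (voiced).
The voiced velar stop is [g], so /k/ → [g].
At the second juncture, /ɸ/ likewise becomes [β] adjacent to /ʎ/.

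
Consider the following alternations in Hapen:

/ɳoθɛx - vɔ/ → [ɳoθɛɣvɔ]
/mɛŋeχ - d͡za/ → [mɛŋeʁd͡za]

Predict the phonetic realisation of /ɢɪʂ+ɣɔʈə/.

[ɢɪʐɣɔʈə]

The data show regressive voicing assimilation: /x/ → [ɣ] before /v/; /χ/ → [ʁ] before /d͡z/. In each pair only voicing changes, matching the following consonant, while place and manner stay constant.
/ʂ/ is a voiceless retroflex fricative. The following trigger /ɣ/ is voiced, so /ʂ/ must become voiced as well.
A voiced retroflex fricative is [ʐ], so the surface segment is [ʐ].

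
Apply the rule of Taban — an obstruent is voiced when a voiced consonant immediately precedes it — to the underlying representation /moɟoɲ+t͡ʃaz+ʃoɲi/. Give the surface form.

[moɟoɲd͡ʒazʒoɲi]

The rule targets /t͡ʃ/ (voiceless postalveolar affricate), which sits after the trigger /ɲ/ (voiced).
A voiced postalveolar affricate is [d͡ʒ], so the surface segment is [d͡ʒ].
The same rule applies at the second boundary: /ʃ/ → [ʒ] next to /z/.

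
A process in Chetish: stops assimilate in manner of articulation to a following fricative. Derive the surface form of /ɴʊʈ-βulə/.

[ɴʊʂβulə]

/ʈ/ is a voiceless retroflex stop. The following trigger /β/ is a fricative, so /ʈ/ must become a fricative as well.
A voiceless retroflex fricative is [ʂ], so the surface segment is [ʂ].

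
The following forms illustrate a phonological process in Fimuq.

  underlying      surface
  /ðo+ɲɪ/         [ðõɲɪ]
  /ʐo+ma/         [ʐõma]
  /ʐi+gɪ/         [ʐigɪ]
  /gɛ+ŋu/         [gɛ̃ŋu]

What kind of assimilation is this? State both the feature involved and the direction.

regressive nasality assimilation (vowel nasalisation)

The vowel /o/ surfaces as nasalised [õ] next to the following nasal /ɲ/ — it has acquired the [+nasal] feature of its neighbour.
Likewise in the remaining data: /o/ → [õ] before /m/; /ɛ/ → [ɛ̃] before /ŋ/ — each time a vowel is nasalised next to a following nasal.
No change occurs in [ʐigɪ] because the vowel at the boundary is adjacent to an oral consonant, not a nasal (/i/ next to /g/).
Because the conditioning nasal is to the right of the vowel that changes, the process is regressive (anticipatory).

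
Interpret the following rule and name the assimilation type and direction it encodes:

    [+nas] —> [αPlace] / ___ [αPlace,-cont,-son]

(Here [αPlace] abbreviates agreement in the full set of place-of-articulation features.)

regressive place assimilation

The shared variable α links the value of the place features (abbreviated [Place]) on the target to the same value on the neighbouring segment, so place is the feature that assimilates.
The conditioning segment sits to the right of the focus bar, meaning the trigger follows the segment that changes — regressive assimilation.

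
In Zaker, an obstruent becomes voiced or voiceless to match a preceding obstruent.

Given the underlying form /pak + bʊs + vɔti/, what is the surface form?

/b/ is a voiced bilabial stop. The preceding trigger /k/ is voiceless, so /b/ must become voiceless as well.
A voiceless bilabial stop is [p], so the surface segment is [p].
At the second juncture, /v/ likewise becomes [f] adjacent to /s/.

[pakpʊsfɔti]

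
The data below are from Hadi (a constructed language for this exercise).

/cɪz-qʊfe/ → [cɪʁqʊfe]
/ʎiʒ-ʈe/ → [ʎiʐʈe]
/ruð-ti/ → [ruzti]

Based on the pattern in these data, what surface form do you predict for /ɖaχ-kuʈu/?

The data show regressive place assimilation: /z/ → [ʁ] before /q/; /ʒ/ → [ʐ] before /ʈ/; /ð/ → [z] before /t/. In each pair only place changes, matching the following consonant, while manner and voice stay constant.
The rule targets /χ/ (voiceless uvular fricative), which sits before the trigger /k/ (velar).
Changing only its place to velar gives [x] — the voiceless velar fricative.

[ɖaxkuʈu]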